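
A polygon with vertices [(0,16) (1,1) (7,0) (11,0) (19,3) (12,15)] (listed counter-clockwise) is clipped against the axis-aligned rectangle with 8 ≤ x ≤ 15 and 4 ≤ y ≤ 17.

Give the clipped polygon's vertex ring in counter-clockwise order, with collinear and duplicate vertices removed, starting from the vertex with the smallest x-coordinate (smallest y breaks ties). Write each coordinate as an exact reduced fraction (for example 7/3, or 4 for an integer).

Clipped polygon: [(8,4) (15,4) (15,69/7) (12,15) (8,46/3)]

1. After x ≥ 8: [(8,46/3) (8,0) (11,0) (19,3) (12,15)]
2. After x ≤ 15: [(8,46/3) (8,0) (11,0) (15,3/2) (15,69/7) (12,15)]
3. After y ≥ 4: [(8,46/3) (8,4) (15,4) (15,69/7) (12,15)]
4. After y ≤ 17: [(8,46/3) (8,4) (15,4) (15,69/7) (12,15)]
5. Canonical ring: [(8,4) (15,4) (15,69/7) (12,15) (8,46/3)]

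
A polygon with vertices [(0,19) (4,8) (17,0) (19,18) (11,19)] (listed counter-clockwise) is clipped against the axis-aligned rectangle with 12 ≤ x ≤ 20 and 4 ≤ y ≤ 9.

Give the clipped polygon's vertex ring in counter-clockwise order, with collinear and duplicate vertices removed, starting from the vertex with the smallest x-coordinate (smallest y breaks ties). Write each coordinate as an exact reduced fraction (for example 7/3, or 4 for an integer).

Clipped polygon: [(12,4) (157/9,4) (18,9) (12,9)]

1. After x ≥ 12: [(12,40/13) (17,0) (19,18) (12,151/8)]
2. After x ≤ 20: [(12,40/13) (17,0) (19,18) (12,151/8)]
3. After y ≥ 4: [(12,4) (157/9,4) (19,18) (12,151/8)]
4. After y ≤ 9: [(12,9) (12,4) (157/9,4) (18,9)]
5. Canonical ring: [(12,4) (157/9,4) (18,9) (12,9)]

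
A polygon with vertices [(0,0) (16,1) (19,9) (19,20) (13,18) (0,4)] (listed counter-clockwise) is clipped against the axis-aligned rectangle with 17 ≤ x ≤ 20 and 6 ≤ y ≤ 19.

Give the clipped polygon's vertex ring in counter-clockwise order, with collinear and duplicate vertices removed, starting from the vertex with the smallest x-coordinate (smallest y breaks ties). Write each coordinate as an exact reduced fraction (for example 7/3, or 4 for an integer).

1. After x ≥ 17: [(17,11/3) (19,9) (19,20) (17,58/3)]
2. After x ≤ 20: [(17,11/3) (19,9) (19,20) (17,58/3)]
3. After y ≥ 6: [(17,6) (143/8,6) (19,9) (19,20) (17,58/3)]
4. After y ≤ 19: [(17,19) (17,6) (143/8,6) (19,9) (19,19)]
5. Canonical ring: [(17,6) (143/8,6) (19,9) (19,19) (17,19)]

Clipped polygon: [(17,6) (143/8,6) (19,9) (19,19) (17,19)]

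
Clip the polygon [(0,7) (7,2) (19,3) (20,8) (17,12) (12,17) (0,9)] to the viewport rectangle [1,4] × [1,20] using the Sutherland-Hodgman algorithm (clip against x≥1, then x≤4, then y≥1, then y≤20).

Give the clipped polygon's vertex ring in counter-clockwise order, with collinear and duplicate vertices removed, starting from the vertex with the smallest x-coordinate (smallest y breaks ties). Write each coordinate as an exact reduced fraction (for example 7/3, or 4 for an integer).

1. After x ≥ 1: [(1,44/7) (7,2) (19,3) (20,8) (17,12) (12,17) (1,29/3)]
2. After x ≤ 4: [(1,44/7) (4,29/7) (4,35/3) (1,29/3)]
3. After y ≥ 1: [(1,44/7) (4,29/7) (4,35/3) (1,29/3)]
4. After y ≤ 20: [(1,44/7) (4,29/7) (4,35/3) (1,29/3)]
5. Canonical ring: [(1,44/7) (4,29/7) (4,35/3) (1,29/3)]

Clipped polygon: [(1,44/7) (4,29/7) (4,35/3) (1,29/3)]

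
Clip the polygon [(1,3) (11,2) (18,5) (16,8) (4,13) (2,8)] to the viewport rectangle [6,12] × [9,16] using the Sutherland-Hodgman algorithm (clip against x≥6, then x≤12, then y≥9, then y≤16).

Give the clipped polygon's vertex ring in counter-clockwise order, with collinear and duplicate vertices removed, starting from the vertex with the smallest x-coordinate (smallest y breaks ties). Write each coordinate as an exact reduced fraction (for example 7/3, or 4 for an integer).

Clipped polygon: [(6,9) (12,9) (12,29/3) (6,73/6)]

1. After x ≥ 6: [(6,5/2) (11,2) (18,5) (16,8) (6,73/6)]
2. After x ≤ 12: [(6,5/2) (11,2) (12,17/7) (12,29/3) (6,73/6)]
3. After y ≥ 9: [(6,9) (12,9) (12,29/3) (6,73/6)]
4. After y ≤ 16: [(6,9) (12,9) (12,29/3) (6,73/6)]
5. Canonical ring: [(6,9) (12,9) (12,29/3) (6,73/6)]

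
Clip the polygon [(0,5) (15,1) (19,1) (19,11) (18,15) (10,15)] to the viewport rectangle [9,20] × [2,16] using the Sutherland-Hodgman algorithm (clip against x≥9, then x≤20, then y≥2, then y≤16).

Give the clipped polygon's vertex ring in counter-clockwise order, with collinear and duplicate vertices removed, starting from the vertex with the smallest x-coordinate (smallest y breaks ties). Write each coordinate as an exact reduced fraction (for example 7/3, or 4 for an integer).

1. After x ≥ 9: [(9,14) (9,13/5) (15,1) (19,1) (19,11) (18,15) (10,15)]
2. After x ≤ 20: [(9,14) (9,13/5) (15,1) (19,1) (19,11) (18,15) (10,15)]
3. After y ≥ 2: [(9,14) (9,13/5) (45/4,2) (19,2) (19,11) (18,15) (10,15)]
4. After y ≤ 16: [(9,14) (9,13/5) (45/4,2) (19,2) (19,11) (18,15) (10,15)]
5. Canonical ring: [(9,13/5) (45/4,2) (19,2) (19,11) (18,15) (10,15) (9,14)]

Clipped polygon: [(9,13/5) (45/4,2) (19,2) (19,11) (18,15) (10,15) (9,14)]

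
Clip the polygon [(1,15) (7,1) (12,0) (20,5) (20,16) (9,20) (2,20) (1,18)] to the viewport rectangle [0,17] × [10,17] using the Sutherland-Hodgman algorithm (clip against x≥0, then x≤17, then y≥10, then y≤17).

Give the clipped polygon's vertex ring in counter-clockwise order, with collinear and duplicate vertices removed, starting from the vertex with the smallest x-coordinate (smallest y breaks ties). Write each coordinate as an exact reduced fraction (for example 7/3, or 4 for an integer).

1. After x ≥ 0: [(1,15) (7,1) (12,0) (20,5) (20,16) (9,20) (2,20) (1,18)]
2. After x ≤ 17: [(1,15) (7,1) (12,0) (17,25/8) (17,188/11) (9,20) (2,20) (1,18)]
3. After y ≥ 10: [(1,15) (22/7,10) (17,10) (17,188/11) (9,20) (2,20) (1,18)]
4. After y ≤ 17: [(1,17) (1,15) (22/7,10) (17,10) (17,17)]
5. Canonical ring: [(1,15) (22/7,10) (17,10) (17,17) (1,17)]

Clipped polygon: [(1,15) (22/7,10) (17,10) (17,17) (1,17)]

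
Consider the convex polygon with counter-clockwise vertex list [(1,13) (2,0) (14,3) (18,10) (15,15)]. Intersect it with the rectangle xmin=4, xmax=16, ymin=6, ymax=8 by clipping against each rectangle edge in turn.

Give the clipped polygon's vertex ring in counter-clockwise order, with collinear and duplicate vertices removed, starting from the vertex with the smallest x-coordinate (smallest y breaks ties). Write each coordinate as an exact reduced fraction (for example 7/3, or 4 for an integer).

Clipped polygon: [(4,6) (110/7,6) (16,13/2) (16,8) (4,8)]

1. After x ≥ 4: [(4,94/7) (4,1/2) (14,3) (18,10) (15,15)]
2. After x ≤ 16: [(4,94/7) (4,1/2) (14,3) (16,13/2) (16,40/3) (15,15)]
3. After y ≥ 6: [(4,94/7) (4,6) (110/7,6) (16,13/2) (16,40/3) (15,15)]
4. After y ≤ 8: [(4,8) (4,6) (110/7,6) (16,13/2) (16,8)]
5. Canonical ring: [(4,6) (110/7,6) (16,13/2) (16,8) (4,8)]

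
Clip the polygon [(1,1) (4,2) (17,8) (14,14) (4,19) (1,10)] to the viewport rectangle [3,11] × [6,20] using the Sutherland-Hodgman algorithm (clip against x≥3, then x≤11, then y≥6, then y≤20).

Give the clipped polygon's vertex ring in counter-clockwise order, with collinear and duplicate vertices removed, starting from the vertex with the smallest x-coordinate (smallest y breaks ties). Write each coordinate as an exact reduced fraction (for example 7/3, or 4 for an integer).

1. After x ≥ 3: [(3,5/3) (4,2) (17,8) (14,14) (4,19) (3,16)]
2. After x ≤ 11: [(3,5/3) (4,2) (11,68/13) (11,31/2) (4,19) (3,16)]
3. After y ≥ 6: [(3,6) (11,6) (11,31/2) (4,19) (3,16)]
4. After y ≤ 20: [(3,6) (11,6) (11,31/2) (4,19) (3,16)]
5. Canonical ring: [(3,6) (11,6) (11,31/2) (4,19) (3,16)]

Clipped polygon: [(3,6) (11,6) (11,31/2) (4,19) (3,16)]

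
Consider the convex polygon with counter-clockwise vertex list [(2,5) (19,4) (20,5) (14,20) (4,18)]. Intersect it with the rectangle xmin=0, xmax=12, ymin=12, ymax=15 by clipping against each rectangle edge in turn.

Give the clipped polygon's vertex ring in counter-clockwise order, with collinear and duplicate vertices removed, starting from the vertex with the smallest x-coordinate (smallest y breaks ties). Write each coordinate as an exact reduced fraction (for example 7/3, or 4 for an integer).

Clipped polygon: [(40/13,12) (12,12) (12,15) (46/13,15)]

1. After x ≥ 0: [(2,5) (19,4) (20,5) (14,20) (4,18)]
2. After x ≤ 12: [(2,5) (12,75/17) (12,98/5) (4,18)]
3. After y ≥ 12: [(40/13,12) (12,12) (12,98/5) (4,18)]
4. After y ≤ 15: [(46/13,15) (40/13,12) (12,12) (12,15)]
5. Canonical ring: [(40/13,12) (12,12) (12,15) (46/13,15)]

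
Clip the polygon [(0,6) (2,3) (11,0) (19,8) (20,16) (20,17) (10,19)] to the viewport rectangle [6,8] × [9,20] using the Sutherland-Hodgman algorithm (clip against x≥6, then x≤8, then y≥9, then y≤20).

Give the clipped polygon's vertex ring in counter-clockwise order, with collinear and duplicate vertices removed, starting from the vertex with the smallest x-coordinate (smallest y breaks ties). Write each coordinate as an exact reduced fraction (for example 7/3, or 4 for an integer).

1. After x ≥ 6: [(6,69/5) (6,5/3) (11,0) (19,8) (20,16) (20,17) (10,19)]
2. After x ≤ 8: [(8,82/5) (6,69/5) (6,5/3) (8,1)]
3. After y ≥ 9: [(8,9) (8,82/5) (6,69/5) (6,9)]
4. After y ≤ 20: [(8,9) (8,82/5) (6,69/5) (6,9)]
5. Canonical ring: [(6,9) (8,9) (8,82/5) (6,69/5)]

Clipped polygon: [(6,9) (8,9) (8,82/5) (6,69/5)]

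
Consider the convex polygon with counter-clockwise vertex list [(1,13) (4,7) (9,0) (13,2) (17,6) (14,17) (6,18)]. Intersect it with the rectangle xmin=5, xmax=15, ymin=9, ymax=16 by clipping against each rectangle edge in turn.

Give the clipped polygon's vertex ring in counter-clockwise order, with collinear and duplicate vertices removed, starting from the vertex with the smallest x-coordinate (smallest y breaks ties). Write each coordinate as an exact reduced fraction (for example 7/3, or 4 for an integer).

Clipped polygon: [(5,9) (15,9) (15,40/3) (157/11,16) (5,16)]

1. After x ≥ 5: [(5,17) (5,28/5) (9,0) (13,2) (17,6) (14,17) (6,18)]
2. After x ≤ 15: [(5,17) (5,28/5) (9,0) (13,2) (15,4) (15,40/3) (14,17) (6,18)]
3. After y ≥ 9: [(5,17) (5,9) (15,9) (15,40/3) (14,17) (6,18)]
4. After y ≤ 16: [(5,16) (5,9) (15,9) (15,40/3) (157/11,16)]
5. Canonical ring: [(5,9) (15,9) (15,40/3) (157/11,16) (5,16)]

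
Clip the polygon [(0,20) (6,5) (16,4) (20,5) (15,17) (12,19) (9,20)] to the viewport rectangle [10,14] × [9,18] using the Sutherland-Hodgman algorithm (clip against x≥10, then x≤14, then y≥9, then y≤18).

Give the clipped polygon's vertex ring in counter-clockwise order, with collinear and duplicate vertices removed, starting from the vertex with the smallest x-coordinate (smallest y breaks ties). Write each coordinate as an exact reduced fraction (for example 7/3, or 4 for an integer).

Clipped polygon: [(10,9) (14,9) (14,53/3) (27/2,18) (10,18)]

1. After x ≥ 10: [(10,23/5) (16,4) (20,5) (15,17) (12,19) (10,59/3)]
2. After x ≤ 14: [(10,23/5) (14,21/5) (14,53/3) (12,19) (10,59/3)]
3. After y ≥ 9: [(10,9) (14,9) (14,53/3) (12,19) (10,59/3)]
4. After y ≤ 18: [(10,18) (10,9) (14,9) (14,53/3) (27/2,18)]
5. Canonical ring: [(10,9) (14,9) (14,53/3) (27/2,18) (10,18)]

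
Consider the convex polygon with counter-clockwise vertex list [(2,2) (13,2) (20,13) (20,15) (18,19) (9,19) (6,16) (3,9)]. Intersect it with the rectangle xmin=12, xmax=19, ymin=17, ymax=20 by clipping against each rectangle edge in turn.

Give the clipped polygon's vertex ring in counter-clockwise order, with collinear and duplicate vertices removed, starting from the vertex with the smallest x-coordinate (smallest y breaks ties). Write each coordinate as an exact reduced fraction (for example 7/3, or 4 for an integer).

1. After x ≥ 12: [(12,2) (13,2) (20,13) (20,15) (18,19) (12,19)]
2. After x ≤ 19: [(12,2) (13,2) (19,80/7) (19,17) (18,19) (12,19)]
3. After y ≥ 17: [(12,17) (19,17) (19,17) (18,19) (12,19)]
4. After y ≤ 20: [(12,17) (19,17) (19,17) (18,19) (12,19)]
5. Canonical ring: [(12,17) (19,17) (18,19) (12,19)]

Clipped polygon: [(12,17) (19,17) (18,19) (12,19)]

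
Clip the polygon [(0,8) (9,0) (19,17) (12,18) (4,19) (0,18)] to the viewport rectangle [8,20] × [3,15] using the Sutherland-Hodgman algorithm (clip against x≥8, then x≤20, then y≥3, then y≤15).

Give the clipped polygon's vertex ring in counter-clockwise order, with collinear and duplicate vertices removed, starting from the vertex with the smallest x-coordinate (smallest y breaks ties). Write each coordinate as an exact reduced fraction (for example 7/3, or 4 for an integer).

Clipped polygon: [(8,3) (183/17,3) (303/17,15) (8,15)]

1. After x ≥ 8: [(8,8/9) (9,0) (19,17) (12,18) (8,37/2)]
2. After x ≤ 20: [(8,8/9) (9,0) (19,17) (12,18) (8,37/2)]
3. After y ≥ 3: [(8,3) (183/17,3) (19,17) (12,18) (8,37/2)]
4. After y ≤ 15: [(8,15) (8,3) (183/17,3) (303/17,15)]
5. Canonical ring: [(8,3) (183/17,3) (303/17,15) (8,15)]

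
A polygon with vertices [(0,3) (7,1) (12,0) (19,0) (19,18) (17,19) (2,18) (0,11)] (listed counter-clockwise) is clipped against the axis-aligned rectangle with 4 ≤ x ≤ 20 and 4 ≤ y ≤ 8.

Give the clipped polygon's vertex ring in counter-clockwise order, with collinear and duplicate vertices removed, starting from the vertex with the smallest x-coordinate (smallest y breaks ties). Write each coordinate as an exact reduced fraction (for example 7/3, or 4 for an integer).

Clipped polygon: [(4,4) (19,4) (19,8) (4,8)]

1. After x ≥ 4: [(4,13/7) (7,1) (12,0) (19,0) (19,18) (17,19) (4,272/15)]
2. After x ≤ 20: [(4,13/7) (7,1) (12,0) (19,0) (19,18) (17,19) (4,272/15)]
3. After y ≥ 4: [(4,4) (19,4) (19,18) (17,19) (4,272/15)]
4. After y ≤ 8: [(4,8) (4,4) (19,4) (19,8)]
5. Canonical ring: [(4,4) (19,4) (19,8) (4,8)]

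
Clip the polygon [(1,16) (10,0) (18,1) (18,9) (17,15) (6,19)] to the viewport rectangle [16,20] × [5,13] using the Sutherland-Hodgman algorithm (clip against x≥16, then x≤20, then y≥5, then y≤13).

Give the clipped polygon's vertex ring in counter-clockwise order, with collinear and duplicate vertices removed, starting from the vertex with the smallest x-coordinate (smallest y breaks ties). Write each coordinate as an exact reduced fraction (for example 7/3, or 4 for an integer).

1. After x ≥ 16: [(16,3/4) (18,1) (18,9) (17,15) (16,169/11)]
2. After x ≤ 20: [(16,3/4) (18,1) (18,9) (17,15) (16,169/11)]
3. After y ≥ 5: [(16,5) (18,5) (18,9) (17,15) (16,169/11)]
4. After y ≤ 13: [(16,13) (16,5) (18,5) (18,9) (52/3,13)]
5. Canonical ring: [(16,5) (18,5) (18,9) (52/3,13) (16,13)]

Clipped polygon: [(16,5) (18,5) (18,9) (52/3,13) (16,13)]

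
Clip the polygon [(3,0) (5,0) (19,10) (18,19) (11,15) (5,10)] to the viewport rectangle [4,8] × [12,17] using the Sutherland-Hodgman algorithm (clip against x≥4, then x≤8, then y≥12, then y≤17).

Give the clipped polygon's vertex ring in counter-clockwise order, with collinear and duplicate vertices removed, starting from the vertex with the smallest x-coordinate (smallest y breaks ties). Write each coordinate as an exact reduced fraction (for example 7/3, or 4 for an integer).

Clipped polygon: [(37/5,12) (8,12) (8,25/2)]

1. After x ≥ 4: [(4,5) (4,0) (5,0) (19,10) (18,19) (11,15) (5,10)]
2. After x ≤ 8: [(4,5) (4,0) (5,0) (8,15/7) (8,25/2) (5,10)]
3. After y ≥ 12: [(8,12) (8,25/2) (37/5,12)]
4. After y ≤ 17: [(8,12) (8,25/2) (37/5,12)]
5. Canonical ring: [(37/5,12) (8,12) (8,25/2)]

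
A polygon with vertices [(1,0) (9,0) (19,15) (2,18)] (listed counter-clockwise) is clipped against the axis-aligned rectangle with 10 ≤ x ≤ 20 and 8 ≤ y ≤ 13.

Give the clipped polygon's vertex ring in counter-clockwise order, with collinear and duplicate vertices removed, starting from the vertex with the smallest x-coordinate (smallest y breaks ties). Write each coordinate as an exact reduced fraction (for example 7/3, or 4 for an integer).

Clipped polygon: [(10,8) (43/3,8) (53/3,13) (10,13)]

1. After x ≥ 10: [(10,3/2) (19,15) (10,282/17)]
2. After x ≤ 20: [(10,3/2) (19,15) (10,282/17)]
3. After y ≥ 8: [(10,8) (43/3,8) (19,15) (10,282/17)]
4. After y ≤ 13: [(10,13) (10,8) (43/3,8) (53/3,13)]
5. Canonical ring: [(10,8) (43/3,8) (53/3,13) (10,13)]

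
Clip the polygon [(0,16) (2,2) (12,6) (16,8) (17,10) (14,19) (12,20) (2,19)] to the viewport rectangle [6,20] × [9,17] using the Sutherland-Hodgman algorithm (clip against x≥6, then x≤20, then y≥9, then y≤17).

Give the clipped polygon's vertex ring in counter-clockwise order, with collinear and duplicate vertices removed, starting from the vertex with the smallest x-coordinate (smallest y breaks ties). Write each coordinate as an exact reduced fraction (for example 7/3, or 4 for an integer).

1. After x ≥ 6: [(6,18/5) (12,6) (16,8) (17,10) (14,19) (12,20) (6,97/5)]
2. After x ≤ 20: [(6,18/5) (12,6) (16,8) (17,10) (14,19) (12,20) (6,97/5)]
3. After y ≥ 9: [(6,9) (33/2,9) (17,10) (14,19) (12,20) (6,97/5)]
4. After y ≤ 17: [(6,17) (6,9) (33/2,9) (17,10) (44/3,17)]
5. Canonical ring: [(6,9) (33/2,9) (17,10) (44/3,17) (6,17)]

Clipped polygon: [(6,9) (33/2,9) (17,10) (44/3,17) (6,17)]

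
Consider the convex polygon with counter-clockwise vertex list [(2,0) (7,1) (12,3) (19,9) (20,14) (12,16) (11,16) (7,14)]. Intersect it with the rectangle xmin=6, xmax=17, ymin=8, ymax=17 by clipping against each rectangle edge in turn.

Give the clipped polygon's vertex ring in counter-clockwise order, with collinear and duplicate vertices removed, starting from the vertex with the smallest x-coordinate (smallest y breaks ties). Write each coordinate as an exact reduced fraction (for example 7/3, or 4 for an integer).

1. After x ≥ 6: [(6,56/5) (6,4/5) (7,1) (12,3) (19,9) (20,14) (12,16) (11,16) (7,14)]
2. After x ≤ 17: [(6,56/5) (6,4/5) (7,1) (12,3) (17,51/7) (17,59/4) (12,16) (11,16) (7,14)]
3. After y ≥ 8: [(6,56/5) (6,8) (17,8) (17,59/4) (12,16) (11,16) (7,14)]
4. After y ≤ 17: [(6,56/5) (6,8) (17,8) (17,59/4) (12,16) (11,16) (7,14)]
5. Canonical ring: [(6,8) (17,8) (17,59/4) (12,16) (11,16) (7,14) (6,56/5)]

Clipped polygon: [(6,8) (17,8) (17,59/4) (12,16) (11,16) (7,14) (6,56/5)]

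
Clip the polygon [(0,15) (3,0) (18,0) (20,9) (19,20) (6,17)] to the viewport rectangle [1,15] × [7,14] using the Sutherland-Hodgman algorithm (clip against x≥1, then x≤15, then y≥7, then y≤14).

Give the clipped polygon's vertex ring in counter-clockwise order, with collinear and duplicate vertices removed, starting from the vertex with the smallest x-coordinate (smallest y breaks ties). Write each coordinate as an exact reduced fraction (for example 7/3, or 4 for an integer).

Clipped polygon: [(1,10) (8/5,7) (15,7) (15,14) (1,14)]

1. After x ≥ 1: [(1,46/3) (1,10) (3,0) (18,0) (20,9) (19,20) (6,17)]
2. After x ≤ 15: [(1,46/3) (1,10) (3,0) (15,0) (15,248/13) (6,17)]
3. After y ≥ 7: [(1,46/3) (1,10) (8/5,7) (15,7) (15,248/13) (6,17)]
4. After y ≤ 14: [(1,14) (1,10) (8/5,7) (15,7) (15,14)]
5. Canonical ring: [(1,10) (8/5,7) (15,7) (15,14) (1,14)]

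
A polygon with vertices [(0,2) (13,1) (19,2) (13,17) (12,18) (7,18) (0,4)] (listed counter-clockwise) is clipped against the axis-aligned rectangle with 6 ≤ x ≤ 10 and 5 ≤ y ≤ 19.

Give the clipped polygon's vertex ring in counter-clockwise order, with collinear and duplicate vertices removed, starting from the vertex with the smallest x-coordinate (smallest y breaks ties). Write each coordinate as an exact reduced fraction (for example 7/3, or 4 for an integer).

Clipped polygon: [(6,5) (10,5) (10,18) (7,18) (6,16)]

1. After x ≥ 6: [(6,20/13) (13,1) (19,2) (13,17) (12,18) (7,18) (6,16)]
2. After x ≤ 10: [(6,20/13) (10,16/13) (10,18) (7,18) (6,16)]
3. After y ≥ 5: [(6,5) (10,5) (10,18) (7,18) (6,16)]
4. After y ≤ 19: [(6,5) (10,5) (10,18) (7,18) (6,16)]
5. Canonical ring: [(6,5) (10,5) (10,18) (7,18) (6,16)]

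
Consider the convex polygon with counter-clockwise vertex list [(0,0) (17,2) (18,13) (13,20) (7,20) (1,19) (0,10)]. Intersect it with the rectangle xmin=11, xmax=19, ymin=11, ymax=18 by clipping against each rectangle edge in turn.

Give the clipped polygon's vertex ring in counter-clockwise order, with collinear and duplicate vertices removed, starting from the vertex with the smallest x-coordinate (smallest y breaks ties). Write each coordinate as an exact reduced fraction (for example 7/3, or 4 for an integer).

1. After x ≥ 11: [(11,22/17) (17,2) (18,13) (13,20) (11,20)]
2. After x ≤ 19: [(11,22/17) (17,2) (18,13) (13,20) (11,20)]
3. After y ≥ 11: [(11,11) (196/11,11) (18,13) (13,20) (11,20)]
4. After y ≤ 18: [(11,18) (11,11) (196/11,11) (18,13) (101/7,18)]
5. Canonical ring: [(11,11) (196/11,11) (18,13) (101/7,18) (11,18)]

Clipped polygon: [(11,11) (196/11,11) (18,13) (101/7,18) (11,18)]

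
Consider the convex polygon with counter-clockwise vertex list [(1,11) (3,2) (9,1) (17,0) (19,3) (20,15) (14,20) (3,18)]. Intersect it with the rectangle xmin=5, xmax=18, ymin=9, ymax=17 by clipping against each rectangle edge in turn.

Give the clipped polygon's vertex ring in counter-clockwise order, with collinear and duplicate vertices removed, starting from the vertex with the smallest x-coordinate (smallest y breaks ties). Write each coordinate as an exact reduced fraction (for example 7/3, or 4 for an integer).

Clipped polygon: [(5,9) (18,9) (18,50/3) (88/5,17) (5,17)]

1. After x ≥ 5: [(5,5/3) (9,1) (17,0) (19,3) (20,15) (14,20) (5,202/11)]
2. After x ≤ 18: [(5,5/3) (9,1) (17,0) (18,3/2) (18,50/3) (14,20) (5,202/11)]
3. After y ≥ 9: [(5,9) (18,9) (18,50/3) (14,20) (5,202/11)]
4. After y ≤ 17: [(5,17) (5,9) (18,9) (18,50/3) (88/5,17)]
5. Canonical ring: [(5,9) (18,9) (18,50/3) (88/5,17) (5,17)]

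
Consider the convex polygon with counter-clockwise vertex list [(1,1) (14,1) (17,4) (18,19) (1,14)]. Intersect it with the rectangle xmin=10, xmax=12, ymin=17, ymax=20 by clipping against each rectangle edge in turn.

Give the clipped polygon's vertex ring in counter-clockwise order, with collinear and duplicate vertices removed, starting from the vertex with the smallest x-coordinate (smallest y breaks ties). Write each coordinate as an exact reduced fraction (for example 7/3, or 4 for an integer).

1. After x ≥ 10: [(10,1) (14,1) (17,4) (18,19) (10,283/17)]
2. After x ≤ 12: [(10,1) (12,1) (12,293/17) (10,283/17)]
3. After y ≥ 17: [(12,17) (12,293/17) (56/5,17)]
4. After y ≤ 20: [(12,17) (12,293/17) (56/5,17)]
5. Canonical ring: [(56/5,17) (12,17) (12,293/17)]

Clipped polygon: [(56/5,17) (12,17) (12,293/17)]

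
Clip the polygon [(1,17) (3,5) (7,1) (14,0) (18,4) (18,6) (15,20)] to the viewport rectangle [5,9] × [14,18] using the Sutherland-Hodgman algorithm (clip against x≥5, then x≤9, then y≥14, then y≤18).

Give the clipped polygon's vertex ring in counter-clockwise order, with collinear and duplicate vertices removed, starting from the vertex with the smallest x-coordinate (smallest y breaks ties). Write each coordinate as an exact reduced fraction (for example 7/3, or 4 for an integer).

Clipped polygon: [(5,14) (9,14) (9,18) (17/3,18) (5,125/7)]

1. After x ≥ 5: [(5,125/7) (5,3) (7,1) (14,0) (18,4) (18,6) (15,20)]
2. After x ≤ 9: [(9,131/7) (5,125/7) (5,3) (7,1) (9,5/7)]
3. After y ≥ 14: [(9,14) (9,131/7) (5,125/7) (5,14)]
4. After y ≤ 18: [(9,14) (9,18) (17/3,18) (5,125/7) (5,14)]
5. Canonical ring: [(5,14) (9,14) (9,18) (17/3,18) (5,125/7)]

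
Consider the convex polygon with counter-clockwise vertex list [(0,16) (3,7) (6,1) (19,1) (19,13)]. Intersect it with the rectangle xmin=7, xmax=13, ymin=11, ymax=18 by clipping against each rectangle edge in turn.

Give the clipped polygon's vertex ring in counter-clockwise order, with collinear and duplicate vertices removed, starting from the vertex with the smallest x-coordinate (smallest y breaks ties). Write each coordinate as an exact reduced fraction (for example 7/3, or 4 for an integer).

1. After x ≥ 7: [(7,283/19) (7,1) (19,1) (19,13)]
2. After x ≤ 13: [(13,265/19) (7,283/19) (7,1) (13,1)]
3. After y ≥ 11: [(13,11) (13,265/19) (7,283/19) (7,11)]
4. After y ≤ 18: [(13,11) (13,265/19) (7,283/19) (7,11)]
5. Canonical ring: [(7,11) (13,11) (13,265/19) (7,283/19)]

Clipped polygon: [(7,11) (13,11) (13,265/19) (7,283/19)]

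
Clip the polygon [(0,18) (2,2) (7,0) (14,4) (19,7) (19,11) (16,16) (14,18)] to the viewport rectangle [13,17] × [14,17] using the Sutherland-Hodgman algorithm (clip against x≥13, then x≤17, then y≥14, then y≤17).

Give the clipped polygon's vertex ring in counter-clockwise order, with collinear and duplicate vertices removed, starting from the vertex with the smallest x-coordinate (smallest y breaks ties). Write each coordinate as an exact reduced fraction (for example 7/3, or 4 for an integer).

Clipped polygon: [(13,14) (17,14) (17,43/3) (16,16) (15,17) (13,17)]

1. After x ≥ 13: [(13,18) (13,24/7) (14,4) (19,7) (19,11) (16,16) (14,18)]
2. After x ≤ 17: [(13,18) (13,24/7) (14,4) (17,29/5) (17,43/3) (16,16) (14,18)]
3. After y ≥ 14: [(13,18) (13,14) (17,14) (17,43/3) (16,16) (14,18)]
4. After y ≤ 17: [(13,17) (13,14) (17,14) (17,43/3) (16,16) (15,17)]
5. Canonical ring: [(13,14) (17,14) (17,43/3) (16,16) (15,17) (13,17)]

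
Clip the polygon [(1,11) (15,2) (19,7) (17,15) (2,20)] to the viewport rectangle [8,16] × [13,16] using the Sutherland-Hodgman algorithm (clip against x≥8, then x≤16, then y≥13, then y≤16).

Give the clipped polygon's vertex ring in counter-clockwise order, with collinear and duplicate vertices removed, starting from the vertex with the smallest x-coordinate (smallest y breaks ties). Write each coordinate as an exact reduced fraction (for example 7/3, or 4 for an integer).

1. After x ≥ 8: [(8,13/2) (15,2) (19,7) (17,15) (8,18)]
2. After x ≤ 16: [(8,13/2) (15,2) (16,13/4) (16,46/3) (8,18)]
3. After y ≥ 13: [(8,13) (16,13) (16,46/3) (8,18)]
4. After y ≤ 16: [(8,16) (8,13) (16,13) (16,46/3) (14,16)]
5. Canonical ring: [(8,13) (16,13) (16,46/3) (14,16) (8,16)]

Clipped polygon: [(8,13) (16,13) (16,46/3) (14,16) (8,16)]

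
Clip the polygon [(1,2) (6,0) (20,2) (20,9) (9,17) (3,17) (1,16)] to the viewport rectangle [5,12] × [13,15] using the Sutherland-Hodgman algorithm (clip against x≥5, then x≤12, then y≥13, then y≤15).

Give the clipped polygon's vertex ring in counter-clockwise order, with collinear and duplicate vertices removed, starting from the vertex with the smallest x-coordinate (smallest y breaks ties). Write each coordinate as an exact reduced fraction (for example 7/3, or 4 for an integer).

Clipped polygon: [(5,13) (12,13) (12,163/11) (47/4,15) (5,15)]

1. After x ≥ 5: [(5,2/5) (6,0) (20,2) (20,9) (9,17) (5,17)]
2. After x ≤ 12: [(5,2/5) (6,0) (12,6/7) (12,163/11) (9,17) (5,17)]
3. After y ≥ 13: [(5,13) (12,13) (12,163/11) (9,17) (5,17)]
4. After y ≤ 15: [(5,15) (5,13) (12,13) (12,163/11) (47/4,15)]
5. Canonical ring: [(5,13) (12,13) (12,163/11) (47/4,15) (5,15)]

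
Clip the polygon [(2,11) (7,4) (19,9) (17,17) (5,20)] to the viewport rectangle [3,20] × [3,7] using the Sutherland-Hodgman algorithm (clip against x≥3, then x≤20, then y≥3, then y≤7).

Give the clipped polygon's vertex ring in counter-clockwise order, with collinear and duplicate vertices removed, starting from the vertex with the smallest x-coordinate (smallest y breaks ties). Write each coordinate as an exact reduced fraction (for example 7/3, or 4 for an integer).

1. After x ≥ 3: [(3,14) (3,48/5) (7,4) (19,9) (17,17) (5,20)]
2. After x ≤ 20: [(3,14) (3,48/5) (7,4) (19,9) (17,17) (5,20)]
3. After y ≥ 3: [(3,14) (3,48/5) (7,4) (19,9) (17,17) (5,20)]
4. After y ≤ 7: [(34/7,7) (7,4) (71/5,7)]
5. Canonical ring: [(34/7,7) (7,4) (71/5,7)]

Clipped polygon: [(34/7,7) (7,4) (71/5,7)]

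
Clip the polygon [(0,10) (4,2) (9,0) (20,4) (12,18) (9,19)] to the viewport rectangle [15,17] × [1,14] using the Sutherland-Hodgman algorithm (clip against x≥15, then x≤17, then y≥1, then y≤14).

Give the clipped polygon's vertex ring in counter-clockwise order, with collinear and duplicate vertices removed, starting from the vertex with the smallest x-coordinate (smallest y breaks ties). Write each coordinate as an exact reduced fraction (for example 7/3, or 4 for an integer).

Clipped polygon: [(15,24/11) (17,32/11) (17,37/4) (15,51/4)]

1. After x ≥ 15: [(15,24/11) (20,4) (15,51/4)]
2. After x ≤ 17: [(15,24/11) (17,32/11) (17,37/4) (15,51/4)]
3. After y ≥ 1: [(15,24/11) (17,32/11) (17,37/4) (15,51/4)]
4. After y ≤ 14: [(15,24/11) (17,32/11) (17,37/4) (15,51/4)]
5. Canonical ring: [(15,24/11) (17,32/11) (17,37/4) (15,51/4)]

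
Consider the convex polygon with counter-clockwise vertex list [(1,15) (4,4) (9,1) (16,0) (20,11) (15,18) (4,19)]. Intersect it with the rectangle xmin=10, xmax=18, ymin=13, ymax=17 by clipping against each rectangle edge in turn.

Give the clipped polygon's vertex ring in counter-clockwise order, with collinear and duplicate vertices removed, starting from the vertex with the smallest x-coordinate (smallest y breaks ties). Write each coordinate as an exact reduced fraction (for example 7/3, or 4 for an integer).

1. After x ≥ 10: [(10,6/7) (16,0) (20,11) (15,18) (10,203/11)]
2. After x ≤ 18: [(10,6/7) (16,0) (18,11/2) (18,69/5) (15,18) (10,203/11)]
3. After y ≥ 13: [(10,13) (18,13) (18,69/5) (15,18) (10,203/11)]
4. After y ≤ 17: [(10,17) (10,13) (18,13) (18,69/5) (110/7,17)]
5. Canonical ring: [(10,13) (18,13) (18,69/5) (110/7,17) (10,17)]

Clipped polygon: [(10,13) (18,13) (18,69/5) (110/7,17) (10,17)]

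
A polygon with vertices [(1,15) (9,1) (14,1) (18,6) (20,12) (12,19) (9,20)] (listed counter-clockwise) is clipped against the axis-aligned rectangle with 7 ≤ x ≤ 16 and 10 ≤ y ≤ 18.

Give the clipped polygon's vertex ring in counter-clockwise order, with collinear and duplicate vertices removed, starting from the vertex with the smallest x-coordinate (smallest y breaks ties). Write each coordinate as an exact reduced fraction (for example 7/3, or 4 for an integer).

1. After x ≥ 7: [(7,75/4) (7,9/2) (9,1) (14,1) (18,6) (20,12) (12,19) (9,20)]
2. After x ≤ 16: [(7,75/4) (7,9/2) (9,1) (14,1) (16,7/2) (16,31/2) (12,19) (9,20)]
3. After y ≥ 10: [(7,75/4) (7,10) (16,10) (16,31/2) (12,19) (9,20)]
4. After y ≤ 18: [(7,18) (7,10) (16,10) (16,31/2) (92/7,18)]
5. Canonical ring: [(7,10) (16,10) (16,31/2) (92/7,18) (7,18)]

Clipped polygon: [(7,10) (16,10) (16,31/2) (92/7,18) (7,18)]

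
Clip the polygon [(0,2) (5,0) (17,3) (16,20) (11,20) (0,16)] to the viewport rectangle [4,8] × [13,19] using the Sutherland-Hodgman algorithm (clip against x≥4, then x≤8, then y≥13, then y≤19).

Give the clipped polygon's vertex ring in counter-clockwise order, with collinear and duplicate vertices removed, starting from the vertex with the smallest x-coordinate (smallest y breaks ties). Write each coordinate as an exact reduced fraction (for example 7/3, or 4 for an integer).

Clipped polygon: [(4,13) (8,13) (8,208/11) (4,192/11)]

1. After x ≥ 4: [(4,2/5) (5,0) (17,3) (16,20) (11,20) (4,192/11)]
2. After x ≤ 8: [(4,2/5) (5,0) (8,3/4) (8,208/11) (4,192/11)]
3. After y ≥ 13: [(4,13) (8,13) (8,208/11) (4,192/11)]
4. After y ≤ 19: [(4,13) (8,13) (8,208/11) (4,192/11)]
5. Canonical ring: [(4,13) (8,13) (8,208/11) (4,192/11)]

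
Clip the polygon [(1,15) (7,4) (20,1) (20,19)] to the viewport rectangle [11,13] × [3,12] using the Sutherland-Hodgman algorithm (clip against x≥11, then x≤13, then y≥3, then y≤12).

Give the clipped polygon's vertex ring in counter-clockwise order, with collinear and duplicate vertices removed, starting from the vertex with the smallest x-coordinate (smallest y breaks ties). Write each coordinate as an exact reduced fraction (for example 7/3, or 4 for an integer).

1. After x ≥ 11: [(11,325/19) (11,40/13) (20,1) (20,19)]
2. After x ≤ 13: [(13,333/19) (11,325/19) (11,40/13) (13,34/13)]
3. After y ≥ 3: [(13,3) (13,333/19) (11,325/19) (11,40/13) (34/3,3)]
4. After y ≤ 12: [(13,3) (13,12) (11,12) (11,40/13) (34/3,3)]
5. Canonical ring: [(11,40/13) (34/3,3) (13,3) (13,12) (11,12)]

Clipped polygon: [(11,40/13) (34/3,3) (13,3) (13,12) (11,12)]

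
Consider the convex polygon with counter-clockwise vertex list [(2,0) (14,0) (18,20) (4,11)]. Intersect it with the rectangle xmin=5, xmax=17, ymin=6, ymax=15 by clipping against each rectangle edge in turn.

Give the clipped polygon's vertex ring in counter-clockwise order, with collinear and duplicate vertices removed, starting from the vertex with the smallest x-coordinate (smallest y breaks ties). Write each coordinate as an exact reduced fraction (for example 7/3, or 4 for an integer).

1. After x ≥ 5: [(5,0) (14,0) (18,20) (5,163/14)]
2. After x ≤ 17: [(5,0) (14,0) (17,15) (17,271/14) (5,163/14)]
3. After y ≥ 6: [(5,6) (76/5,6) (17,15) (17,271/14) (5,163/14)]
4. After y ≤ 15: [(5,6) (76/5,6) (17,15) (17,15) (92/9,15) (5,163/14)]
5. Canonical ring: [(5,6) (76/5,6) (17,15) (92/9,15) (5,163/14)]

Clipped polygon: [(5,6) (76/5,6) (17,15) (92/9,15) (5,163/14)]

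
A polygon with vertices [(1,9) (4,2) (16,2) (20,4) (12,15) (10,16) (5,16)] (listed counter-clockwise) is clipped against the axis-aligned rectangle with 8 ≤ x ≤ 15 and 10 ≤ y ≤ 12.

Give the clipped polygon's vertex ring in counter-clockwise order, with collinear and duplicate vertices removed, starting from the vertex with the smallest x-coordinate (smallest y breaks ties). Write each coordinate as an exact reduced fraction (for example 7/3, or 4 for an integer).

1. After x ≥ 8: [(8,2) (16,2) (20,4) (12,15) (10,16) (8,16)]
2. After x ≤ 15: [(8,2) (15,2) (15,87/8) (12,15) (10,16) (8,16)]
3. After y ≥ 10: [(8,10) (15,10) (15,87/8) (12,15) (10,16) (8,16)]
4. After y ≤ 12: [(8,12) (8,10) (15,10) (15,87/8) (156/11,12)]
5. Canonical ring: [(8,10) (15,10) (15,87/8) (156/11,12) (8,12)]

Clipped polygon: [(8,10) (15,10) (15,87/8) (156/11,12) (8,12)]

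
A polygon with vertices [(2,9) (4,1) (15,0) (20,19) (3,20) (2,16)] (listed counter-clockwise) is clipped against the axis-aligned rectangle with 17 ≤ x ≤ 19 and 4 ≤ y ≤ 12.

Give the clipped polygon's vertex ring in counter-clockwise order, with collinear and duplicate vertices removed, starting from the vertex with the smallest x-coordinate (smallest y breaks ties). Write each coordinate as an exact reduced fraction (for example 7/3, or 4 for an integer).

1. After x ≥ 17: [(17,38/5) (20,19) (17,326/17)]
2. After x ≤ 19: [(17,38/5) (19,76/5) (19,324/17) (17,326/17)]
3. After y ≥ 4: [(17,38/5) (19,76/5) (19,324/17) (17,326/17)]
4. After y ≤ 12: [(17,12) (17,38/5) (345/19,12)]
5. Canonical ring: [(17,38/5) (345/19,12) (17,12)]

Clipped polygon: [(17,38/5) (345/19,12) (17,12)]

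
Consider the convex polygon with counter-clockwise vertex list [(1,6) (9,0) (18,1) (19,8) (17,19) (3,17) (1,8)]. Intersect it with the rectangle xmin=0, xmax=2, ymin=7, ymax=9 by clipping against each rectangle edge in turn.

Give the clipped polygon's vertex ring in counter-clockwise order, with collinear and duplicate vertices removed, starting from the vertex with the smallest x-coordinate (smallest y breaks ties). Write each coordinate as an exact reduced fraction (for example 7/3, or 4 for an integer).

Clipped polygon: [(1,7) (2,7) (2,9) (11/9,9) (1,8)]

1. After x ≥ 0: [(1,6) (9,0) (18,1) (19,8) (17,19) (3,17) (1,8)]
2. After x ≤ 2: [(1,6) (2,21/4) (2,25/2) (1,8)]
3. After y ≥ 7: [(1,7) (2,7) (2,25/2) (1,8)]
4. After y ≤ 9: [(1,7) (2,7) (2,9) (11/9,9) (1,8)]
5. Canonical ring: [(1,7) (2,7) (2,9) (11/9,9) (1,8)]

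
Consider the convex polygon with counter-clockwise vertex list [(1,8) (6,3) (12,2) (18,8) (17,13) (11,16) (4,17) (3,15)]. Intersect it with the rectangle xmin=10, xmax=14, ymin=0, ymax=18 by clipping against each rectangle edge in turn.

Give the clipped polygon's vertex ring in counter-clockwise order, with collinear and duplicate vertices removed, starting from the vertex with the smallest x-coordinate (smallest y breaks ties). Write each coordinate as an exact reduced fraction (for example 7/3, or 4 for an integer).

Clipped polygon: [(10,7/3) (12,2) (14,4) (14,29/2) (11,16) (10,113/7)]

1. After x ≥ 10: [(10,7/3) (12,2) (18,8) (17,13) (11,16) (10,113/7)]
2. After x ≤ 14: [(10,7/3) (12,2) (14,4) (14,29/2) (11,16) (10,113/7)]
3. After y ≥ 0: [(10,7/3) (12,2) (14,4) (14,29/2) (11,16) (10,113/7)]
4. After y ≤ 18: [(10,7/3) (12,2) (14,4) (14,29/2) (11,16) (10,113/7)]
5. Canonical ring: [(10,7/3) (12,2) (14,4) (14,29/2) (11,16) (10,113/7)]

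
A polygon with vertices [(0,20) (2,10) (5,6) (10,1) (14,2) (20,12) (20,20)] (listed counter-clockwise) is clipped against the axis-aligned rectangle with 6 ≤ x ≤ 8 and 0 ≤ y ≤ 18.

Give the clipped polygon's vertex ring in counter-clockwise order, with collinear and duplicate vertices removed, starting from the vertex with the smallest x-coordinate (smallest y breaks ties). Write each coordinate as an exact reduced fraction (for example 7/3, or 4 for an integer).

1. After x ≥ 6: [(6,20) (6,5) (10,1) (14,2) (20,12) (20,20)]
2. After x ≤ 8: [(8,20) (6,20) (6,5) (8,3)]
3. After y ≥ 0: [(8,20) (6,20) (6,5) (8,3)]
4. After y ≤ 18: [(8,18) (6,18) (6,5) (8,3)]
5. Canonical ring: [(6,5) (8,3) (8,18) (6,18)]

Clipped polygon: [(6,5) (8,3) (8,18) (6,18)]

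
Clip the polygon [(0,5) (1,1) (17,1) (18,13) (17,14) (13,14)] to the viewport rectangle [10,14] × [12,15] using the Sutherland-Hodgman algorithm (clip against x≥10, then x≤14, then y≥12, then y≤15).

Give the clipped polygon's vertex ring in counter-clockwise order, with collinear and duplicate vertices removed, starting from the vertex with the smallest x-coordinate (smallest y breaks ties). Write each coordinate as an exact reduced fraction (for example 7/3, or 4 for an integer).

Clipped polygon: [(91/9,12) (14,12) (14,14) (13,14)]

1. After x ≥ 10: [(10,155/13) (10,1) (17,1) (18,13) (17,14) (13,14)]
2. After x ≤ 14: [(10,155/13) (10,1) (14,1) (14,14) (13,14)]
3. After y ≥ 12: [(91/9,12) (14,12) (14,14) (13,14)]
4. After y ≤ 15: [(91/9,12) (14,12) (14,14) (13,14)]
5. Canonical ring: [(91/9,12) (14,12) (14,14) (13,14)]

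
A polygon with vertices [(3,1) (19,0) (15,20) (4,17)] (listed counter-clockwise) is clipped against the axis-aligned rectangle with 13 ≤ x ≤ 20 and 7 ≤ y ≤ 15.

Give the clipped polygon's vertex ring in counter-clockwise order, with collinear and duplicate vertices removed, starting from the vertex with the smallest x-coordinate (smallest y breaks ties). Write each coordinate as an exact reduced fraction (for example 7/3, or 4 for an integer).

1. After x ≥ 13: [(13,3/8) (19,0) (15,20) (13,214/11)]
2. After x ≤ 20: [(13,3/8) (19,0) (15,20) (13,214/11)]
3. After y ≥ 7: [(13,7) (88/5,7) (15,20) (13,214/11)]
4. After y ≤ 15: [(13,15) (13,7) (88/5,7) (16,15)]
5. Canonical ring: [(13,7) (88/5,7) (16,15) (13,15)]

Clipped polygon: [(13,7) (88/5,7) (16,15) (13,15)]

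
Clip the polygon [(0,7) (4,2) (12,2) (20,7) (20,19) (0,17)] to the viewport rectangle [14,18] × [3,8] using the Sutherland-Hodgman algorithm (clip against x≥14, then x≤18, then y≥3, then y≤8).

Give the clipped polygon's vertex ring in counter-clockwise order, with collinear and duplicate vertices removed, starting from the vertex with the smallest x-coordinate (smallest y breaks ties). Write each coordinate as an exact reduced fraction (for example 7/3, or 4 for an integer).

1. After x ≥ 14: [(14,13/4) (20,7) (20,19) (14,92/5)]
2. After x ≤ 18: [(14,13/4) (18,23/4) (18,94/5) (14,92/5)]
3. After y ≥ 3: [(14,13/4) (18,23/4) (18,94/5) (14,92/5)]
4. After y ≤ 8: [(14,8) (14,13/4) (18,23/4) (18,8)]
5. Canonical ring: [(14,13/4) (18,23/4) (18,8) (14,8)]

Clipped polygon: [(14,13/4) (18,23/4) (18,8) (14,8)]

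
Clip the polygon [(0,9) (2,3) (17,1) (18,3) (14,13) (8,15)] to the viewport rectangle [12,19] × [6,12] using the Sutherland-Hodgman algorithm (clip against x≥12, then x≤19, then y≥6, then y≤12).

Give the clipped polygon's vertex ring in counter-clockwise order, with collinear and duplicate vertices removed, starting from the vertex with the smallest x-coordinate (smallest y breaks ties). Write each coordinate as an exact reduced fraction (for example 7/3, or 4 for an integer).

1. After x ≥ 12: [(12,5/3) (17,1) (18,3) (14,13) (12,41/3)]
2. After x ≤ 19: [(12,5/3) (17,1) (18,3) (14,13) (12,41/3)]
3. After y ≥ 6: [(12,6) (84/5,6) (14,13) (12,41/3)]
4. After y ≤ 12: [(12,12) (12,6) (84/5,6) (72/5,12)]
5. Canonical ring: [(12,6) (84/5,6) (72/5,12) (12,12)]

Clipped polygon: [(12,6) (84/5,6) (72/5,12) (12,12)]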